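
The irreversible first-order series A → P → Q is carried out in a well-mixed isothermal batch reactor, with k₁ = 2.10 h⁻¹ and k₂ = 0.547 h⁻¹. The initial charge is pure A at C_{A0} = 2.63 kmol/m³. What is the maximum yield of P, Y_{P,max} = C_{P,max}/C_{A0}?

0.623

Evaluating C_P at t_opt = ln(k₂/k₁)/(k₂−k₁) gives C_{P,max}/C_{A0} = (k₁/k₂)^[k₂/(k₂−k₁)].
= (2.10/0.547)^(0.547/(0.547−2.10)) = (3.839)^(-0.3522) = 0.6226.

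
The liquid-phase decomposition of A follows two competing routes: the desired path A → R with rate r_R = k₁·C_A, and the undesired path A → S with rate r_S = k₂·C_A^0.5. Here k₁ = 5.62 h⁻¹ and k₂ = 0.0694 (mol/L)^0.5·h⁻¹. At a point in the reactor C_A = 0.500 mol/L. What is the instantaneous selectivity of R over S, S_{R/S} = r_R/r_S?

S_{R/S} = r_R/r_S = (k₁·C_A)/(k₂·C_A^0.5) = (k₁/k₂)·C_A^0.5.
= (5.62×0.5000) / (0.0694×0.5000^0.5) = 2.810/0.04907 = 57.3.

57.3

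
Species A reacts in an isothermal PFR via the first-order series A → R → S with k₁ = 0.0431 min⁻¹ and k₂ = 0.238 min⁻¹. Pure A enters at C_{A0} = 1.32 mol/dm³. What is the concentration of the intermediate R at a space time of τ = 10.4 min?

The intermediate concentration in a first-order A→B→C sequence is C_R = k₁C_{A0}(e^(−k₁τ) − e^(−k₂τ))/(k₂−k₁).
e^(−k₁τ) = e^(−0.0431×10.4) = e^(−0.4482) = 0.6388; e^(−k₂τ) = e^(−2.475) = 0.08415.
C_R = 0.0431×1.32/(0.238−0.0431) × (0.6388−0.08415) = 0.2919×0.5546 = 0.1619 mol/dm³.

0.162 mol/dm³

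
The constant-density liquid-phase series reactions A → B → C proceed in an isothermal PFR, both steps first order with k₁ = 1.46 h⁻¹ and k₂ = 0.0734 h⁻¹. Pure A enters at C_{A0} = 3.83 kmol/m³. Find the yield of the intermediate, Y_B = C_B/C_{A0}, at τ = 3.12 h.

For first-order series with pure A initially, C_B(τ) = k₁C_{A0}/(k₂−k₁)·(e^(−k₁τ) − e^(−k₂τ)).
e^(−k₁τ) = e^(−1.46×3.12) = e^(−4.555) = 0.01051; e^(−k₂τ) = e^(−0.2290) = 0.7953.
C_B = 1.46×3.83/(0.0734−1.46) × (0.01051−0.7953) = (-4.033)×(-0.7848) = 3.165 kmol/m³.
Y_B = C_B/C_{A0} = 3.165/3.83 = 0.826.

0.826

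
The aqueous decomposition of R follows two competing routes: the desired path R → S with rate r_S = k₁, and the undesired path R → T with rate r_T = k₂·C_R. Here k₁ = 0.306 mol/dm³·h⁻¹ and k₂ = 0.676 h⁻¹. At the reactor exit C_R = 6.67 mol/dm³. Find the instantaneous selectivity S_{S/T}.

S_{S/T} = r_S/r_T = (k₁)/(k₂·C_R) = (k₁/k₂)·C_R⁻¹.
= (0.306) / (0.676×6.670) = 0.3060/4.509 = 0.0679.

0.0679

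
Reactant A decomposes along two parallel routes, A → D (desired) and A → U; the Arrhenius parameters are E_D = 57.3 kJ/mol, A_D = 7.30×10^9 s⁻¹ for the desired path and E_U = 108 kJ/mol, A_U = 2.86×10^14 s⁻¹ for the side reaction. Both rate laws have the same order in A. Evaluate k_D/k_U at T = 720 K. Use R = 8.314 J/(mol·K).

0.122

With equal orders, S_{D/U} = k_D/k_U = (A_D/A_U)·exp[(E_U−E_D)/(RT)].
(E_U−E_D)/(RT) = (108−57.3)×10³/(8.314×720) = 50700/5986 = 8.470.
k_D/k_U = (7.30×10^9/2.86×10^14)·exp(8.470) = 2.552×10^-5 × 4768 = 0.122.
Since E_D < E_U, lowering the temperature improves selectivity toward D.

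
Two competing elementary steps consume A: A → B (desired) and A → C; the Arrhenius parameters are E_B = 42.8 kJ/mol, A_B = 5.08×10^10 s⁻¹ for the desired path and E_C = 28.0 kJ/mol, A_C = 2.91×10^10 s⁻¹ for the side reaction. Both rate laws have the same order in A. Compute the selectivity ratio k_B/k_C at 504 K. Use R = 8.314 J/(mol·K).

0.0511

Since both paths have the same order in A, the concentration cancels and S_{B/C} = k_B/k_C = (A_B/A_C)·exp[(E_C−E_B)/(RT)].
(E_C−E_B)/(RT) = (28.0−42.8)×10³/(8.314×504) = -14800/4190 = -3.532.
k_B/k_C = (5.08×10^10/2.91×10^10)·exp(-3.532) = 1.746 × 0.02925 = 0.0511.
Since E_B > E_C, raising the temperature improves selectivity toward B.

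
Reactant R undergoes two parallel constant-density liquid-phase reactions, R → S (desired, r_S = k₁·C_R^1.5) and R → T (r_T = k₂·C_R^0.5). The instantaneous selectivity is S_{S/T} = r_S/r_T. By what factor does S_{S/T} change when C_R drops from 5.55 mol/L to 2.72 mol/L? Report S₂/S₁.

0.490

S_{S/T} = (k₁/k₂)·C_R, so S₂/S₁ = (C_{R,2}/C_{R,1}).
= 2.72/5.55 = 0.490.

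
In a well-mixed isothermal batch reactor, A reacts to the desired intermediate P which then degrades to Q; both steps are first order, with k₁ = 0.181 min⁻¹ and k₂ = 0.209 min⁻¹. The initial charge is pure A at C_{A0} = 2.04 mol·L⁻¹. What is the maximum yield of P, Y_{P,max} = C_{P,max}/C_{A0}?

At the optimum, C_{P,max}/C_{A0} = (k₁/k₂)^[k₂/(k₂−k₁)].
= (0.181/0.209)^(0.209/(0.209−0.181)) = (0.8660)^(7.464) = 0.3418.

0.342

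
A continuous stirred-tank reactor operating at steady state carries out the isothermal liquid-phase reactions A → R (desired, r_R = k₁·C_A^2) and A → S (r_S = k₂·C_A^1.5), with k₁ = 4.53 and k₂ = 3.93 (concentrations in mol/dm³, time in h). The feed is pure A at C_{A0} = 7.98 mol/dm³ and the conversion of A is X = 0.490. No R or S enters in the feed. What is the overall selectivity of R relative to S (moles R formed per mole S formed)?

Exit C_A = C_{A0}(1−X) = 7.98×0.510 = 4.070 mol/dm³.
Rates in a CSTR are evaluated at the outlet concentration: r_R = 4.53×4.070^2 = 75.03, r_S = 3.93×4.070^1.5 = 32.27.
Overall selectivity = C_R/C_S = r_Rτ/(r_Sτ) = r_R/r_S = 2.33.

2.33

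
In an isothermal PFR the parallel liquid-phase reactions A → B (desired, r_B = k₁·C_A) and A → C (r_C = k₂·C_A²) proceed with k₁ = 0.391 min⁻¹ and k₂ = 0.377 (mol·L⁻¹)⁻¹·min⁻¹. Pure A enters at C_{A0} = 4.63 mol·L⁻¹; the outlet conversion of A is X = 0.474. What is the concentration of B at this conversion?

C_A = C_{A0}(1−X) = 2.435 mol·L⁻¹.
Along a PFR/batch, dC_B/dC_A = −r_B/(r_B+r_C) = −k₁/(k₁+k₂·C_A).
Integrating from C_{A0} to C_A: C_B = (0.391/0.377)·ln[(0.391+0.377·4.63)/(0.391+0.377·2.44)] = 1.037·ln(2.137/1.309) = 0.5080 mol·L⁻¹.

0.508 mol·L⁻¹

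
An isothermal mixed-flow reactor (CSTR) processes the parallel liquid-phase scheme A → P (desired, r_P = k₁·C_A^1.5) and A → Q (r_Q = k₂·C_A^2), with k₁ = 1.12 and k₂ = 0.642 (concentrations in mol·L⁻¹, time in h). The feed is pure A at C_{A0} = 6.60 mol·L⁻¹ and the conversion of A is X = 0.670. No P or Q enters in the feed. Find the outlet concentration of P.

Exit C_A = C_{A0}(1−X) = 6.60×0.330 = 2.178 mol·L⁻¹.
A CSTR operates uniformly at the exit composition, giving r_P = 3.600 and r_Q = 3.045 (each k·C_A^n at C_A = 2.178).
Fraction of consumed A going to P: r_P/(r_P+r_Q) = 0.5417.
C_P = 0.5417·C_{A0}·X = 0.5417×6.60×0.670 = 2.40 mol·L⁻¹.

2.40 mol·L⁻¹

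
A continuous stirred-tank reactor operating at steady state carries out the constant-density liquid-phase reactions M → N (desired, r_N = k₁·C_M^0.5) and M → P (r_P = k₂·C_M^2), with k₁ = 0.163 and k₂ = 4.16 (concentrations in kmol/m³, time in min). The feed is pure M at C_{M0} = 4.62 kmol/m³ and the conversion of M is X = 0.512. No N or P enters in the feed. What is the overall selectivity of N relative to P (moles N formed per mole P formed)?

0.0116

Exit C_M = C_{M0}(1−X) = 4.62×0.488 = 2.255 kmol/m³.
In a CSTR the entire volume is at exit conditions, so r_N = 0.163×2.255^0.5 = 0.2447 and r_P = 4.16×2.255^2 = 21.15.
Overall selectivity = C_N/C_P = r_Nτ/(r_Pτ) = r_N/r_P = 0.0116.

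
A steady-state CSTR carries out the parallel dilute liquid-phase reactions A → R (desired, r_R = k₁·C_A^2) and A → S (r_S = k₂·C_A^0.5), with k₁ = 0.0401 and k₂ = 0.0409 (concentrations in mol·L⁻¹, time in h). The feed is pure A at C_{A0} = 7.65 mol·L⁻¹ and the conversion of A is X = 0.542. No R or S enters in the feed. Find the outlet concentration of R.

3.59 mol·L⁻¹

Exit C_A = C_{A0}(1−X) = 7.65×0.458 = 3.504 mol·L⁻¹.
In a CSTR the entire volume is at exit conditions, so r_R = 0.0401×3.504^2 = 0.4923 and r_S = 0.0409×3.504^0.5 = 0.07656.
Fraction of consumed A going to R: r_R/(r_R+r_S) = 0.8654.
C_R = 0.8654·C_{A0}·X = 0.8654×7.65×0.542 = 3.59 mol·L⁻¹.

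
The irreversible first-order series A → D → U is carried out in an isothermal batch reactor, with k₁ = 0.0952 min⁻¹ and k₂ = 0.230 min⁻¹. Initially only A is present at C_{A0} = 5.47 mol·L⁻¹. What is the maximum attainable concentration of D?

1.21 mol·L⁻¹

Evaluating C_D at t_opt = ln(k₂/k₁)/(k₂−k₁) gives C_{D,max}/C_{A0} = (k₁/k₂)^[k₂/(k₂−k₁)].
= (0.0952/0.230)^(0.230/(0.230−0.0952)) = (0.4139)^(1.706) = 0.2220.
C_{D,max} = 0.2220×5.47 = 1.21 mol·L⁻¹.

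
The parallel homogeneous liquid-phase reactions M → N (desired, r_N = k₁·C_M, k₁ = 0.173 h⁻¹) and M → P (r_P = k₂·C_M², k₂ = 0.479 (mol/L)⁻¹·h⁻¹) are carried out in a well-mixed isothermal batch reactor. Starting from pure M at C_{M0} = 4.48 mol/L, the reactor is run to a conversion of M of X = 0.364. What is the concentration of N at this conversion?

C_M = C_{M0}(1−X) = 2.849 mol/L.
Along a PFR/batch, dC_N/dC_M = −r_N/(r_N+r_P) = −k₁/(k₁+k₂·C_M).
Integrating from C_{M0} to C_M: C_N = (0.173/0.479)·ln[(0.173+0.479·4.48)/(0.173+0.479·2.85)] = 0.3612·ln(2.319/1.538) = 0.1483 mol/L.

0.148 mol/L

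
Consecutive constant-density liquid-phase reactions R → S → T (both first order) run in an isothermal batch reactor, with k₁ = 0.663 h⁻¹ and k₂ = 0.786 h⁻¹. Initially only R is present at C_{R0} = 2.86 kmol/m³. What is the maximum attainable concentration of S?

At the optimum, C_{S,max}/C_{R0} = (k₁/k₂)^[k₂/(k₂−k₁)].
= (0.663/0.786)^(0.786/(0.786−0.663)) = (0.8435)^(6.390) = 0.3371.
C_{S,max} = 0.3371×2.86 = 0.964 kmol/m³.

0.964 kmol/m³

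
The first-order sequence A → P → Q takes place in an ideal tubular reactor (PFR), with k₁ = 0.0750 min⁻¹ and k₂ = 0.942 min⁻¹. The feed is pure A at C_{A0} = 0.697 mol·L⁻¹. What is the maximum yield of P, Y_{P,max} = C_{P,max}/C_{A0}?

For a first-order series the maximum intermediate yield is C_{P,max}/C_{A0} = (k₁/k₂)^[k₂/(k₂−k₁)].
= (0.0750/0.942)^(0.942/(0.942−0.0750)) = (0.07962)^(1.087) = 0.06396.

0.0640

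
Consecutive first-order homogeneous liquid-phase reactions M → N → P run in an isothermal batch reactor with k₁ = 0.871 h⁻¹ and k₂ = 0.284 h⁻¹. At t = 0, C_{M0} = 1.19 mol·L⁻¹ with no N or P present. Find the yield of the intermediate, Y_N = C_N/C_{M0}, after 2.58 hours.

0.556

Solving the coupled first-order balances gives C_N(t) = [k₁/(k₂−k₁)]·C_{M0}·(e^(−k₁t) − e^(−k₂t)).
e^(−k₁t) = e^(−0.871×2.58) = e^(−2.247) = 0.1057; e^(−k₂t) = e^(−0.7327) = 0.4806.
C_N = 0.871×1.19/(0.284−0.871) × (0.1057−0.4806) = (-1.766)×(-0.3749) = 0.6620 mol·L⁻¹.
Y_N = C_N/C_{M0} = 0.6620/1.19 = 0.556.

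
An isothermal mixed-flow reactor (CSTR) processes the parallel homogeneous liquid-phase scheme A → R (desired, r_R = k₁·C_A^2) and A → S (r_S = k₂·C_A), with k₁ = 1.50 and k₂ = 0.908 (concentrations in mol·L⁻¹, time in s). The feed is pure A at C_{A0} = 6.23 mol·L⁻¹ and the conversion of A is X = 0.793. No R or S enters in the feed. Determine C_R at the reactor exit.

3.36 mol·L⁻¹

Exit C_A = C_{A0}(1−X) = 6.23×0.207 = 1.290 mol·L⁻¹.
Rates in a CSTR are evaluated at the outlet concentration: r_R = 1.50×1.290^2 = 2.495, r_S = 0.908×1.290 = 1.171.
Fraction of consumed A going to R: r_R/(r_R+r_S) = 0.6806.
C_R = 0.6806·C_{A0}·X = 0.6806×6.23×0.793 = 3.36 mol·L⁻¹.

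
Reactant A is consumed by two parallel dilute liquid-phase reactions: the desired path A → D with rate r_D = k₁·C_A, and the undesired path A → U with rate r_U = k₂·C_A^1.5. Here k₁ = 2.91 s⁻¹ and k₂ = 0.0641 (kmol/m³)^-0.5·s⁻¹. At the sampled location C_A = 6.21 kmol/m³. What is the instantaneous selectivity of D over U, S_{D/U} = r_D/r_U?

18.2

S_{D/U} = r_D/r_U = (k₁·C_A)/(k₂·C_A^1.5) = (k₁/k₂)·C_A^-0.5.
= (2.91×6.210) / (0.0641×6.210^1.5) = 18.07/0.9920 = 18.2.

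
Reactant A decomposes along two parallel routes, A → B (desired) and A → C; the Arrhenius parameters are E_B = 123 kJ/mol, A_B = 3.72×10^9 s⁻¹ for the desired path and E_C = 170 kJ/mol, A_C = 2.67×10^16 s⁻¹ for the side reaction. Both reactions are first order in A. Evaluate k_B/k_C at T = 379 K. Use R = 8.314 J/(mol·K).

With equal orders, S_{B/C} = k_B/k_C = (A_B/A_C)·exp[(E_C−E_B)/(RT)].
(E_C−E_B)/(RT) = (170−123)×10³/(8.314×379) = 47000/3151 = 14.92.
k_B/k_C = (3.72×10^9/2.67×10^16)·exp(14.92) = 1.393×10^-7 × 3.005×10^6 = 0.419.

0.419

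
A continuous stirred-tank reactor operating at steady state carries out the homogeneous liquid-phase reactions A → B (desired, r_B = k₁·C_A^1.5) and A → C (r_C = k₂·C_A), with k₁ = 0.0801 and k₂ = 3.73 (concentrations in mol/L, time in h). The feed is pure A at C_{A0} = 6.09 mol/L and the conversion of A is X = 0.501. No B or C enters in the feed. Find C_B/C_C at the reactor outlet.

Exit C_A = C_{A0}(1−X) = 6.09×0.499 = 3.039 mol/L.
In a CSTR the entire volume is at exit conditions, so r_B = 0.0801×3.039^1.5 = 0.4243 and r_C = 3.73×3.039 = 11.34.
Overall selectivity = C_B/C_C = r_Bτ/(r_Cτ) = r_B/r_C = 0.0374.

0.0374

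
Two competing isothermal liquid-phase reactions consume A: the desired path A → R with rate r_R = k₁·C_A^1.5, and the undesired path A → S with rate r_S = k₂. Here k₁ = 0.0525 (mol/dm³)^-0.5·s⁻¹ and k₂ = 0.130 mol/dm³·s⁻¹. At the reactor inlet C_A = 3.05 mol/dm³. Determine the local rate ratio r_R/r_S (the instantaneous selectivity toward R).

S_{R/S} = r_R/r_S = (k₁·C_A^1.5)/(k₂) = (k₁/k₂)·C_A^1.5.
= (0.0525×3.050^1.5) / (0.130) = 0.2796/0.1300 = 2.15.
Since the desired path is higher order in A, keeping C_A high (PFR or concentrated feed) favours R.

2.15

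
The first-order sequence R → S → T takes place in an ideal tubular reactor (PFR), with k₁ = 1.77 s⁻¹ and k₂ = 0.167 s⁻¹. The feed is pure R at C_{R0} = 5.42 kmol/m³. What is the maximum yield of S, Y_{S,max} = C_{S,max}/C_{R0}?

Evaluating C_S at τ_opt = ln(k₂/k₁)/(k₂−k₁) gives C_{S,max}/C_{R0} = (k₁/k₂)^[k₂/(k₂−k₁)].
= (1.77/0.167)^(0.167/(0.167−1.77)) = (10.60)^(-0.1042) = 0.7820.

0.782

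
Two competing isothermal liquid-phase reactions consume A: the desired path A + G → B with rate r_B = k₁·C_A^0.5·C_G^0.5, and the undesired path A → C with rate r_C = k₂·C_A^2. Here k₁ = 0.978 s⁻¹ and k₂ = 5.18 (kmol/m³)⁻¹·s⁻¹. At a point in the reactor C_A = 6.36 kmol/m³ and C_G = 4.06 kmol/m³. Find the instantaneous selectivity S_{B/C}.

S_{B/C} = r_B/r_C = (k₁·C_A^0.5·C_G^0.5)/(k₂·C_A^2) = (k₁/k₂)·C_A^-1.5·C_G^0.5.
= (0.978×6.360^0.5×4.060^0.5) / (5.18×6.360^2) = 4.970/209.5 = 0.0237.
The undesired path is higher order in A, so low C_A (CSTR or dilute feed) favours B.

0.0237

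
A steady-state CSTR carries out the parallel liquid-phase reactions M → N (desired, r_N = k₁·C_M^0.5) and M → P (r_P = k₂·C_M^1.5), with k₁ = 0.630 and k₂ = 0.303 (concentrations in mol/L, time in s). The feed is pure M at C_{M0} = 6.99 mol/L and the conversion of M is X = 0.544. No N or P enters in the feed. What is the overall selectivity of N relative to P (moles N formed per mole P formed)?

0.652

Exit C_M = C_{M0}(1−X) = 6.99×0.456 = 3.187 mol/L.
A CSTR operates uniformly at the exit composition, giving r_N = 1.125 and r_P = 1.724 (each k·C_M^n at C_M = 3.187).
Overall selectivity = C_N/C_P = r_Nτ/(r_Pτ) = r_N/r_P = 0.652.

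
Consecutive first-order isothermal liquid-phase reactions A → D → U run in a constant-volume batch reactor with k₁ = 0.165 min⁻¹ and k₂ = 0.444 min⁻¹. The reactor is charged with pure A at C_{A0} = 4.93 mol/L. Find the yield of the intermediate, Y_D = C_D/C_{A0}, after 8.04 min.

Solving the coupled first-order balances gives C_D(t) = [k₁/(k₂−k₁)]·C_{A0}·(e^(−k₁t) − e^(−k₂t)).
e^(−k₁t) = e^(−0.165×8.04) = e^(−1.327) = 0.2654; e^(−k₂t) = e^(−3.570) = 0.02816.
C_D = 0.165×4.93/(0.444−0.165) × (0.2654−0.02816) = 2.916×0.2372 = 0.6916 mol/L.
Y_D = C_D/C_{A0} = 0.6916/4.93 = 0.140.

0.140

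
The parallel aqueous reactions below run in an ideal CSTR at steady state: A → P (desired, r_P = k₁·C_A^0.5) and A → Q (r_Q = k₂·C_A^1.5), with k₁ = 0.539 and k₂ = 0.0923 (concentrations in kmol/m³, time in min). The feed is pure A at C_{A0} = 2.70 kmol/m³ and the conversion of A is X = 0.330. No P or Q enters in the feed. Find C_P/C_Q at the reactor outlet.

3.23

Exit C_A = C_{A0}(1−X) = 2.70×0.670 = 1.809 kmol/m³.
A CSTR operates uniformly at the exit composition, giving r_P = 0.7249 and r_Q = 0.2246 (each k·C_A^n at C_A = 1.809).
Overall selectivity = C_P/C_Q = r_Pτ/(r_Qτ) = r_P/r_Q = 3.23.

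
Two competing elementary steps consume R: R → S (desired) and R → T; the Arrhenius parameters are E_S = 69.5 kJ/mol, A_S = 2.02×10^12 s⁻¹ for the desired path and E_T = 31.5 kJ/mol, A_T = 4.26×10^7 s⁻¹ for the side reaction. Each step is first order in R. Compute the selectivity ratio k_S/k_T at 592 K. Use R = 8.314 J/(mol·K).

21.0

With equal orders, S_{S/T} = k_S/k_T = (A_S/A_T)·exp[(E_T−E_S)/(RT)].
(E_T−E_S)/(RT) = (31.5−69.5)×10³/(8.314×592) = -38000/4922 = -7.721.
k_S/k_T = (2.02×10^12/4.26×10^7)·exp(-7.721) = 47418 × 4.436×10^-4 = 21.0.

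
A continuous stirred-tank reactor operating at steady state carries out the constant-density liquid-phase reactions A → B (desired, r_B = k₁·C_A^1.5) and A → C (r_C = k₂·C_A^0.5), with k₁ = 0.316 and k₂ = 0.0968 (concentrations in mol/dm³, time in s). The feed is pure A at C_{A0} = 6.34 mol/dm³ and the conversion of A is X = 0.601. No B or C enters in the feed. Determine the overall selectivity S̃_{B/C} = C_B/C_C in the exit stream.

Exit C_A = C_{A0}(1−X) = 6.34×0.399 = 2.530 mol/dm³.
In a CSTR the entire volume is at exit conditions, so r_B = 0.316×2.530^1.5 = 1.271 and r_C = 0.0968×2.530^0.5 = 0.1540.
Overall selectivity = C_B/C_C = r_Bτ/(r_Cτ) = r_B/r_C = 8.26.

8.26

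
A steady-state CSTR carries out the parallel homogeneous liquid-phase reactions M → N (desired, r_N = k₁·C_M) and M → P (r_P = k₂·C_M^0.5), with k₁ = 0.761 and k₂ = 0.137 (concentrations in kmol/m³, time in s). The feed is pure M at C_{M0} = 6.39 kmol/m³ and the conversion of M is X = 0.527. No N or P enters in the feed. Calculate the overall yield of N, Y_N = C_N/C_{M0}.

Exit C_M = C_{M0}(1−X) = 6.39×0.473 = 3.022 kmol/m³.
Rates in a CSTR are evaluated at the outlet concentration: r_N = 0.761×3.022 = 2.300, r_P = 0.137×3.022^0.5 = 0.2382.
Fraction of consumed M going to N: r_N/(r_N+r_P) = 0.9062.
C_N = 0.9062·C_{M0}·X = 0.9062×6.39×0.527 = 3.05 kmol/m³; Y_N = C_N/C_{M0} = 0.478.

0.478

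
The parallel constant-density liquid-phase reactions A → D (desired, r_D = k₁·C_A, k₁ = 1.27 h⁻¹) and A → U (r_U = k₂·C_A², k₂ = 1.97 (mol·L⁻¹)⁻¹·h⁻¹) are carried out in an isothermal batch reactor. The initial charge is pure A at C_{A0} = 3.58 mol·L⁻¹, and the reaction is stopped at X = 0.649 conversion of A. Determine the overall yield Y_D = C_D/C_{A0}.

0.144

C_A = C_{A0}(1−X) = 1.257 mol·L⁻¹.
Along a PFR/batch, dC_D/dC_A = −r_D/(r_D+r_U) = −k₁/(k₁+k₂·C_A).
Integrating from C_{A0} to C_A: C_D = (1.27/1.97)·ln[(1.27+1.97·3.58)/(1.27+1.97·1.26)] = 0.6447·ln(8.323/3.745) = 0.5147 mol·L⁻¹.
Y_D = C_D/C_{A0} = 0.5147/3.58 = 0.144.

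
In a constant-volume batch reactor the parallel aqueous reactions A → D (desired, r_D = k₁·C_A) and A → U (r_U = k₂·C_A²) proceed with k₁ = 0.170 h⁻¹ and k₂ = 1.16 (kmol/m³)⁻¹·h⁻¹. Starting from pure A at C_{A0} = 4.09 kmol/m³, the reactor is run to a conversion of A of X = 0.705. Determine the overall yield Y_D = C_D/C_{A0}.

C_A = C_{A0}(1−X) = 1.207 kmol/m³.
Along a PFR/batch, dC_D/dC_A = −r_D/(r_D+r_U) = −k₁/(k₁+k₂·C_A).
Integrating from C_{A0} to C_A: C_D = (0.170/1.16)·ln[(0.170+1.16·4.09)/(0.170+1.16·1.21)] = 0.1466·ln(4.914/1.570) = 0.1673 kmol/m³.
Y_D = C_D/C_{A0} = 0.1673/4.09 = 0.0409.

0.0409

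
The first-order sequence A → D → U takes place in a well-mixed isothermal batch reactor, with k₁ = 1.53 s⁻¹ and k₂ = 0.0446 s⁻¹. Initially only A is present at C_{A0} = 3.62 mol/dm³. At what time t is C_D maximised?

For first-order series the maximum of C_D occurs at t_opt = ln(k₂/k₁)/(k₂−k₁).
= ln(0.0446/1.53)/(0.0446−1.53) = ln(0.02915)/-1.485 = -3.535/-1.485 = 2.38 s.

2.38 s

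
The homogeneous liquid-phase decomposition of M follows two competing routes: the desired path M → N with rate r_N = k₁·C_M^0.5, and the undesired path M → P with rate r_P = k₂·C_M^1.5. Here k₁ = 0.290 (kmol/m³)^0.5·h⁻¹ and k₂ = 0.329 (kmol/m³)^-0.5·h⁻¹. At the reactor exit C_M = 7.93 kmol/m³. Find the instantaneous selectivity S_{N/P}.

0.111

S_{N/P} = r_N/r_P = (k₁·C_M^0.5)/(k₂·C_M^1.5) = (k₁/k₂)·C_M⁻¹.
= (0.290×7.930^0.5) / (0.329×7.930^1.5) = 0.8166/7.347 = 0.111.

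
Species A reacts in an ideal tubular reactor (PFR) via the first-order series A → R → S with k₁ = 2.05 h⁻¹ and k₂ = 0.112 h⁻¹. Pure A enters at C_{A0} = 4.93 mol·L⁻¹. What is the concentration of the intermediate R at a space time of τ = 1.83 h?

For first-order series with pure A initially, C_R(τ) = k₁C_{A0}/(k₂−k₁)·(e^(−k₁τ) − e^(−k₂τ)).
e^(−k₁τ) = e^(−2.05×1.83) = e^(−3.751) = 0.02348; e^(−k₂τ) = e^(−0.2050) = 0.8147.
C_R = 2.05×4.93/(0.112−2.05) × (0.02348−0.8147) = (-5.215)×(-0.7912) = 4.126 mol·L⁻¹.

4.13 mol·L⁻¹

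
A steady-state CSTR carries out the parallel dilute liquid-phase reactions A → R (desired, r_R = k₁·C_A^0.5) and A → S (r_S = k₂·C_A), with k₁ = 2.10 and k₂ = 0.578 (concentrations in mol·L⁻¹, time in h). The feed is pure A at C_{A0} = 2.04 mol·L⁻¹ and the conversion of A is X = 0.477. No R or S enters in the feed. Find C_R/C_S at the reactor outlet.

3.52

Exit C_A = C_{A0}(1−X) = 2.04×0.523 = 1.067 mol·L⁻¹.
A CSTR operates uniformly at the exit composition, giving r_R = 2.169 and r_S = 0.6167 (each k·C_A^n at C_A = 1.067).
Overall selectivity = C_R/C_S = r_Rτ/(r_Sτ) = r_R/r_S = 3.52.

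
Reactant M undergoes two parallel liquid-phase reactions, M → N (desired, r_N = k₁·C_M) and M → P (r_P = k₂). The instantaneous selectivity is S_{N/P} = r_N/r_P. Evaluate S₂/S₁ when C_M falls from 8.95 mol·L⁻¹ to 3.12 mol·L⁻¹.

S_{N/P} = (k₁/k₂)·C_M, so S₂/S₁ = (C_{M,2}/C_{M,1}).
= 3.12/8.95 = 0.349.
Selectivity toward N falls as C_M falls — high-concentration operation is favoured.

0.349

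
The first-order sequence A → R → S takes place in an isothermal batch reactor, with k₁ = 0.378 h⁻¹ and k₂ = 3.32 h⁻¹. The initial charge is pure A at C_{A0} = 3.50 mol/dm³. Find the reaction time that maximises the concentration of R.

0.739 h

The intermediate peaks when r₁ = r₂, i.e. k₁e^(−k₁t) = k₂e^(−k₂t), giving t_opt = ln(k₂/k₁)/(k₂−k₁).
= ln(3.32/0.378)/(3.32−0.378) = ln(8.783)/2.942 = 2.173/2.942 = 0.739 h.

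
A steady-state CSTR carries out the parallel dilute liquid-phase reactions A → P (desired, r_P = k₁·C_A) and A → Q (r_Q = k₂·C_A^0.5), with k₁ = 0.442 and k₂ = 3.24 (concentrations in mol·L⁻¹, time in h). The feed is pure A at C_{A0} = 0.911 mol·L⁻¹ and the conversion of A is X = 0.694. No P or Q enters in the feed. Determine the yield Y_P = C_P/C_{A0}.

Exit C_A = C_{A0}(1−X) = 0.911×0.306 = 0.2788 mol·L⁻¹.
A CSTR operates uniformly at the exit composition, giving r_P = 0.1232 and r_Q = 1.711 (each k·C_A^n at C_A = 0.2788).
Fraction of consumed A going to P: r_P/(r_P+r_Q) = 0.06719.
C_P = 0.06719·C_{A0}·X = 0.06719×0.911×0.694 = 0.0425 mol·L⁻¹; Y_P = C_P/C_{A0} = 0.0466.

0.0466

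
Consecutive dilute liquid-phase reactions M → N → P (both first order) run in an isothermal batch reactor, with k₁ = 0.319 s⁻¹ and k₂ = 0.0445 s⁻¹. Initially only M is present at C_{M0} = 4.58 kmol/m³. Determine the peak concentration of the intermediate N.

3.33 kmol/m³

For a first-order series the maximum intermediate yield is C_{N,max}/C_{M0} = (k₁/k₂)^[k₂/(k₂−k₁)].
= (0.319/0.0445)^(0.0445/(0.0445−0.319)) = (7.169)^(-0.1621) = 0.7266.
C_{N,max} = 0.7266×4.58 = 3.33 kmol/m³.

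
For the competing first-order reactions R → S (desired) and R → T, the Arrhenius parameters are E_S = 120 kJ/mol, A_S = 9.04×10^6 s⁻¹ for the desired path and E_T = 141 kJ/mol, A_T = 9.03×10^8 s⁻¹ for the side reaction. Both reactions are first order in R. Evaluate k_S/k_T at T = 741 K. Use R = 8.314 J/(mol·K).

0.303

With equal orders, S_{S/T} = k_S/k_T = (A_S/A_T)·exp[(E_T−E_S)/(RT)].
(E_T−E_S)/(RT) = (141−120)×10³/(8.314×741) = 21000/6161 = 3.409.
k_S/k_T = (9.04×10^6/9.03×10^8)·exp(3.409) = 0.01001 × 30.23 = 0.303.
Since E_S < E_T, lowering the temperature improves selectivity toward S.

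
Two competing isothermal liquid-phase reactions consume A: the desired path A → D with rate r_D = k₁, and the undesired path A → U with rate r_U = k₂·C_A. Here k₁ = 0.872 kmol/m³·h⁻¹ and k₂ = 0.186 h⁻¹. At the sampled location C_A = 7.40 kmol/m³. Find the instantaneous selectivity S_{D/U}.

S_{D/U} = r_D/r_U = (k₁)/(k₂·C_A) = (k₁/k₂)·C_A⁻¹.
= (0.872) / (0.186×7.400) = 0.8720/1.376 = 0.634.
The undesired path is higher order in A, so low C_A (CSTR or dilute feed) favours D.

0.634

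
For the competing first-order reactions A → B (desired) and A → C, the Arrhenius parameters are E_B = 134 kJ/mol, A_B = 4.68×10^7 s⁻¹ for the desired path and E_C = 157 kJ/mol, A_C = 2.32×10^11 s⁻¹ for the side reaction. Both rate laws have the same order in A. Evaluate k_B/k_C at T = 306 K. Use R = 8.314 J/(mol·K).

1.70

Since both paths have the same order in A, the concentration cancels and S_{B/C} = k_B/k_C = (A_B/A_C)·exp[(E_C−E_B)/(RT)].
(E_C−E_B)/(RT) = (157−134)×10³/(8.314×306) = 23000/2544 = 9.041.
k_B/k_C = (4.68×10^7/2.32×10^11)·exp(9.041) = 2.017×10^-4 × 8439 = 1.70.
Since E_B < E_C, lowering the temperature improves selectivity toward B.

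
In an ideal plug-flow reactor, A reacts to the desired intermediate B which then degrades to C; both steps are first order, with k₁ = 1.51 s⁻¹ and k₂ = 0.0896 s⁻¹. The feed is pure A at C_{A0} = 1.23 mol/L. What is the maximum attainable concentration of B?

1.03 mol/L

At the optimum, C_{B,max}/C_{A0} = (k₁/k₂)^[k₂/(k₂−k₁)].
= (1.51/0.0896)^(0.0896/(0.0896−1.51)) = (16.85)^(-0.06308) = 0.8368.
C_{B,max} = 0.8368×1.23 = 1.03 mol/L.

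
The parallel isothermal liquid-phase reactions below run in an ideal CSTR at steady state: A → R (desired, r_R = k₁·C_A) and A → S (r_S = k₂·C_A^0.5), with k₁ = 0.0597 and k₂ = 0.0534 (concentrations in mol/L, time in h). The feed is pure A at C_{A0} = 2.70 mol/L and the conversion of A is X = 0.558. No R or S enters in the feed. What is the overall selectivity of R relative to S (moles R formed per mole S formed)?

1.22

Exit C_A = C_{A0}(1−X) = 2.70×0.442 = 1.193 mol/L.
A CSTR operates uniformly at the exit composition, giving r_R = 0.07125 and r_S = 0.05834 (each k·C_A^n at C_A = 1.193).
Overall selectivity = C_R/C_S = r_Rτ/(r_Sτ) = r_R/r_S = 1.22.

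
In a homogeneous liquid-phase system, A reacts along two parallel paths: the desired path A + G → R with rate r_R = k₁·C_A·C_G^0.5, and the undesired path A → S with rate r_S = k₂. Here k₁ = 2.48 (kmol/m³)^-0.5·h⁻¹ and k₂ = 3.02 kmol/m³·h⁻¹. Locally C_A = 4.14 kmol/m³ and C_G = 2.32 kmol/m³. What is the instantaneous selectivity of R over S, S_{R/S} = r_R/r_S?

5.18

S_{R/S} = r_R/r_S = (k₁·C_A·C_G^0.5)/(k₂) = (k₁/k₂)·C_A·C_G^0.5.
= (2.48×4.140×2.320^0.5) / (3.02) = 15.64/3.020 = 5.18.
Since the desired path is higher order in A, keeping C_A high (PFR or concentrated feed) favours R.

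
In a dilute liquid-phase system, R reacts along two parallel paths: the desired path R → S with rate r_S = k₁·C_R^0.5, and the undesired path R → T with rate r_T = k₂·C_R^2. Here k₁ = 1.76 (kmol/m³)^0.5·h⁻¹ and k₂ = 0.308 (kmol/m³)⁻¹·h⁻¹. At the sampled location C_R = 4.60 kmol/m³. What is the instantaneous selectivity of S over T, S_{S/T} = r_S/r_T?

0.579

S_{S/T} = r_S/r_T = (k₁·C_R^0.5)/(k₂·C_R^2) = (k₁/k₂)·C_R^-1.5.
= (1.76×4.600^0.5) / (0.308×4.600^2) = 3.775/6.517 = 0.579.
The undesired path is higher order in R, so low C_R (CSTR or dilute feed) favours S.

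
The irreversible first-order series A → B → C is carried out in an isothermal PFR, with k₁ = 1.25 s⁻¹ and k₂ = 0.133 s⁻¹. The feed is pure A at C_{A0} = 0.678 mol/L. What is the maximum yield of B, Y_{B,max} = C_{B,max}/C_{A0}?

0.766

For a first-order series the maximum intermediate yield is C_{B,max}/C_{A0} = (k₁/k₂)^[k₂/(k₂−k₁)].
= (1.25/0.133)^(0.133/(0.133−1.25)) = (9.398)^(-0.1191) = 0.7658.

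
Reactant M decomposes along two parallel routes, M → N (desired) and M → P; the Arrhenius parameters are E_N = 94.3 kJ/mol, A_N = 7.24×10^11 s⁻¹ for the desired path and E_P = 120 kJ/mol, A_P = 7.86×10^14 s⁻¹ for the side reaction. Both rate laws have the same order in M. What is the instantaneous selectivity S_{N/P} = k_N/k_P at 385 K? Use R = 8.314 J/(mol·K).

k_N/k_P = (A_N/A_P)·exp[−(E_N−E_P)/(RT)] = (A_N/A_P)·exp[(E_P−E_N)/(RT)].
(E_P−E_N)/(RT) = (120−94.3)×10³/(8.314×385) = 25700/3201 = 8.029.
k_N/k_P = (7.24×10^11/7.86×10^14)·exp(8.029) = 9.211×10^-4 × 3069 = 2.83.

2.83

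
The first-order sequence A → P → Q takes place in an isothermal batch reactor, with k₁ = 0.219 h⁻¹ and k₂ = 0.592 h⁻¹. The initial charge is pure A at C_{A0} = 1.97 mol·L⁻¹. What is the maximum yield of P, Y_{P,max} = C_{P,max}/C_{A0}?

0.206

At the optimum, C_{P,max}/C_{A0} = (k₁/k₂)^[k₂/(k₂−k₁)].
= (0.219/0.592)^(0.592/(0.592−0.219)) = (0.3699)^(1.587) = 0.2063.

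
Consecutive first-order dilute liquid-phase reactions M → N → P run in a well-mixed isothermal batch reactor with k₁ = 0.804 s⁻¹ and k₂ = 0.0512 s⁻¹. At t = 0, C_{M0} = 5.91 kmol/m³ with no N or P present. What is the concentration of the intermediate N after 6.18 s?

The intermediate concentration in a first-order A→B→C sequence is C_N = k₁C_{M0}(e^(−k₁t) − e^(−k₂t))/(k₂−k₁).
e^(−k₁t) = e^(−0.804×6.18) = e^(−4.969) = 0.006952; e^(−k₂t) = e^(−0.3164) = 0.7288.
C_N = 0.804×5.91/(0.0512−0.804) × (0.006952−0.7288) = (-6.312)×(-0.7218) = 4.556 kmol/m³.

4.56 kmol/m³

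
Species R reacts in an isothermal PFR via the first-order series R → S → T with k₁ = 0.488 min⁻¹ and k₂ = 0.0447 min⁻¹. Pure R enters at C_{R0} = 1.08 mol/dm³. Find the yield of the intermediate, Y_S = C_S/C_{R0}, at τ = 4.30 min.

0.773

The intermediate concentration in a first-order A→B→C sequence is C_S = k₁C_{R0}(e^(−k₁τ) − e^(−k₂τ))/(k₂−k₁).
e^(−k₁τ) = e^(−0.488×4.30) = e^(−2.098) = 0.1227; e^(−k₂τ) = e^(−0.1922) = 0.8251.
C_S = 0.488×1.08/(0.0447−0.488) × (0.1227−0.8251) = (-1.189)×(-0.7025) = 0.8352 mol/dm³.
Y_S = C_S/C_{R0} = 0.8352/1.08 = 0.773.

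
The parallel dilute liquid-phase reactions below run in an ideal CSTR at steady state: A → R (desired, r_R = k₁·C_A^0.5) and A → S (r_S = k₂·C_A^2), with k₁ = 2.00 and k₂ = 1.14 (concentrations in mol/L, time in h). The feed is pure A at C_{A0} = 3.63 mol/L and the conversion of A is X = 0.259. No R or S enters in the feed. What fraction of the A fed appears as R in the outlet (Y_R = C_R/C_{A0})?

Exit C_A = C_{A0}(1−X) = 3.63×0.741 = 2.690 mol/L.
In a CSTR the entire volume is at exit conditions, so r_R = 2.00×2.690^0.5 = 3.280 and r_S = 1.14×2.690^2 = 8.248.
Fraction of consumed A going to R: r_R/(r_R+r_S) = 0.2845.
C_R = 0.2845·C_{A0}·X = 0.2845×3.63×0.259 = 0.268 mol/L; Y_R = C_R/C_{A0} = 0.0737.

0.0737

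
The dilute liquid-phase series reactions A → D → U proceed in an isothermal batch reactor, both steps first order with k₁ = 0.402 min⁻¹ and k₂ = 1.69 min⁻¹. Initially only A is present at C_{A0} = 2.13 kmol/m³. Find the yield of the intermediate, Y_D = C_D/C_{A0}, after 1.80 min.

0.136

Solving the coupled first-order balances gives C_D(t) = [k₁/(k₂−k₁)]·C_{A0}·(e^(−k₁t) − e^(−k₂t)).
e^(−k₁t) = e^(−0.402×1.80) = e^(−0.7236) = 0.4850; e^(−k₂t) = e^(−3.042) = 0.04774.
C_D = 0.402×2.13/(1.69−0.402) × (0.4850−0.04774) = 0.6648×0.4373 = 0.2907 kmol/m³.
Y_D = C_D/C_{A0} = 0.2907/2.13 = 0.136.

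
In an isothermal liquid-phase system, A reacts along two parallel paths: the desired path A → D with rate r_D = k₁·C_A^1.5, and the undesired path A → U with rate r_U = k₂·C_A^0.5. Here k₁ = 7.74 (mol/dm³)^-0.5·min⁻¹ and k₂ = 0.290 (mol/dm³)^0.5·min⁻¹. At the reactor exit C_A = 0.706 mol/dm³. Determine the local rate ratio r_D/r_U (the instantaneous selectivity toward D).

S_{D/U} = r_D/r_U = (k₁·C_A^1.5)/(k₂·C_A^0.5) = (k₁/k₂)·C_A.
= (7.74×0.7060^1.5) / (0.290×0.7060^0.5) = 4.591/0.2437 = 18.8.

18.8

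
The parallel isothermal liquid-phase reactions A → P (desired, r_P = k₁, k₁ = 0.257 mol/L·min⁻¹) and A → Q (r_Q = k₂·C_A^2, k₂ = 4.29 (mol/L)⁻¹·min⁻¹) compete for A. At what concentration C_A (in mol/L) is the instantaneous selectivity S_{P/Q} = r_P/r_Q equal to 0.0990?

S_{P/Q} = (k₁/k₂)·C_A^-2 ⇒ C_A = (S·k₂/k₁)^(-0.5).
= (0.0990×4.29/0.257)^(-0.5) = (1.653)^(-0.5) = 0.778 mol/L.

0.778 mol/L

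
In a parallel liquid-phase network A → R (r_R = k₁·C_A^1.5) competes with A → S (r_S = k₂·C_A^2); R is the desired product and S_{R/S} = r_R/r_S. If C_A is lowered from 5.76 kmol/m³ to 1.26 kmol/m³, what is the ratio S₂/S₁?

S_{R/S} = (k₁/k₂)·C_A^-0.5, so S₂/S₁ = (C_{A,2}/C_{A,1})^-0.5.
= (1.26/5.76)^(-0.5) = (0.2188)^(-0.5) = 2.14.

2.14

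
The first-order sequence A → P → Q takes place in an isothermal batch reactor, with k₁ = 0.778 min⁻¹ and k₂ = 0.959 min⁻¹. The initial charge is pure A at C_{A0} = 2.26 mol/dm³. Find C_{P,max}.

For a first-order series the maximum intermediate yield is C_{P,max}/C_{A0} = (k₁/k₂)^[k₂/(k₂−k₁)].
= (0.778/0.959)^(0.959/(0.959−0.778)) = (0.8113)^(5.298) = 0.3301.
C_{P,max} = 0.3301×2.26 = 0.746 mol/dm³.

0.746 mol/dm³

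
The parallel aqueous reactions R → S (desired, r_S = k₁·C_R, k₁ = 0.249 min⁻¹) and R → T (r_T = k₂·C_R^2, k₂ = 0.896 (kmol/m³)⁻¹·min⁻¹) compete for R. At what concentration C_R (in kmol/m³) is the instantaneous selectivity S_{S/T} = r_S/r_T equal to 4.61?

S_{S/T} = (k₁/k₂)·C_R⁻¹ ⇒ C_R = (S·k₂/k₁)^(-1).
= (4.61×0.896/0.249)^(-1) = (16.59)^(-1) = 0.0603 kmol/m³.

0.0603 kmol/m³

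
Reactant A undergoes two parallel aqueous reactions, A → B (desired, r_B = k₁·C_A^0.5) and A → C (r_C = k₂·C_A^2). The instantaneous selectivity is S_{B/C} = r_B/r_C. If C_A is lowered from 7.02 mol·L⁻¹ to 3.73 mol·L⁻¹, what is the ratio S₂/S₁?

S_{B/C} = (k₁/k₂)·C_A^-1.5, so S₂/S₁ = (C_{A,2}/C_{A,1})^-1.5.
= (3.73/7.02)^(-1.5) = (0.5313)^(-1.5) = 2.58.
Selectivity toward B rises as C_A falls — low-concentration operation is favoured.

2.58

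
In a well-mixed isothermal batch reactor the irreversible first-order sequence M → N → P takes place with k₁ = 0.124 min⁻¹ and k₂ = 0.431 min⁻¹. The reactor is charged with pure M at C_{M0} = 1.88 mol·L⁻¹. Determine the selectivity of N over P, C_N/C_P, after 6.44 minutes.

For first-order series with pure M initially, C_N(t) = k₁C_{M0}/(k₂−k₁)·(e^(−k₁t) − e^(−k₂t)).
e^(−k₁t) = e^(−0.124×6.44) = e^(−0.7986) = 0.4500; e^(−k₂t) = e^(−2.776) = 0.06231.
C_N = 0.124×1.88/(0.431−0.124) × (0.4500−0.06231) = 0.7593×0.3877 = 0.2944 mol·L⁻¹.
C_M = C_{M0}e^(−k₁t) = 0.8460 mol·L⁻¹, so C_P = C_{M0}−C_M−C_N = 0.7397 mol·L⁻¹; C_N/C_P = 0.398.

0.398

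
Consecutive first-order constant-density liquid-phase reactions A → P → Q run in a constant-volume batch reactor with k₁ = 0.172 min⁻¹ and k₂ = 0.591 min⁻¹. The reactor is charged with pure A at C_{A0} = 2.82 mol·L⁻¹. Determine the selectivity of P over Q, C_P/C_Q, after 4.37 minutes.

0.444

For first-order series with pure A initially, C_P(t) = k₁C_{A0}/(k₂−k₁)·(e^(−k₁t) − e^(−k₂t)).
e^(−k₁t) = e^(−0.172×4.37) = e^(−0.7516) = 0.4716; e^(−k₂t) = e^(−2.583) = 0.07557.
C_P = 0.172×2.82/(0.591−0.172) × (0.4716−0.07557) = 1.158×0.3960 = 0.4584 mol·L⁻¹.
C_A = C_{A0}e^(−k₁t) = 1.330 mol·L⁻¹, so C_Q = C_{A0}−C_A−C_P = 1.032 mol·L⁻¹; C_P/C_Q = 0.444.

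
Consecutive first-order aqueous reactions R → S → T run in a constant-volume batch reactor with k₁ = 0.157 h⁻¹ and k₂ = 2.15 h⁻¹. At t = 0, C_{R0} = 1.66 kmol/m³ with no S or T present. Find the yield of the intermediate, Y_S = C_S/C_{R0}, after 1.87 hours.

0.0573

Solving the coupled first-order balances gives C_S(t) = [k₁/(k₂−k₁)]·C_{R0}·(e^(−k₁t) − e^(−k₂t)).
e^(−k₁t) = e^(−0.157×1.87) = e^(−0.2936) = 0.7456; e^(−k₂t) = e^(−4.021) = 0.01794.
C_S = 0.157×1.66/(2.15−0.157) × (0.7456−0.01794) = 0.1308×0.7276 = 0.09515 kmol/m³.
Y_S = C_S/C_{R0} = 0.09515/1.66 = 0.0573.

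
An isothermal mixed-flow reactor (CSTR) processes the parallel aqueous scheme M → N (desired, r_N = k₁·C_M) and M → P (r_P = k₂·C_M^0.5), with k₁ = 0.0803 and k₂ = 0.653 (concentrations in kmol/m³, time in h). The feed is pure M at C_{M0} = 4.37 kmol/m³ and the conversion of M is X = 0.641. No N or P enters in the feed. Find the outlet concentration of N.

Exit C_M = C_{M0}(1−X) = 4.37×0.359 = 1.569 kmol/m³.
Rates in a CSTR are evaluated at the outlet concentration: r_N = 0.0803×1.569 = 0.1260, r_P = 0.653×1.569^0.5 = 0.8179.
Fraction of consumed M going to N: r_N/(r_N+r_P) = 0.1335.
C_N = 0.1335·C_{M0}·X = 0.1335×4.37×0.641 = 0.374 kmol/m³.

0.374 kmol/m³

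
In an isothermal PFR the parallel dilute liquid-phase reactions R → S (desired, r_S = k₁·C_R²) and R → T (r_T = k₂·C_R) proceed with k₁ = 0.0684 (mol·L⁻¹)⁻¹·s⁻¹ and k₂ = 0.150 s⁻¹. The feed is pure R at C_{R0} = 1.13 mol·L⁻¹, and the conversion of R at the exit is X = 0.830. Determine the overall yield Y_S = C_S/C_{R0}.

C_R = C_{R0}(1−X) = 0.1921 mol·L⁻¹.
Along a PFR/batch, dC_T/dC_R = −r_T/(r_S+r_T) = −k₂/(k₂+k₁·C_R).
Integrating from C_{R0} to C_R: C_T = (0.150/0.0684)·ln[(0.150+0.0684·1.13)/(0.150+0.0684·0.192)] = 2.193·ln(0.2273/0.1631) = 0.7273 mol·L⁻¹.
Then C_S = (C_{R0}−C_R) − C_T = 0.9379 − 0.7273 = 0.2106 mol·L⁻¹.
Y_S = C_S/C_{R0} = 0.2106/1.13 = 0.186.

0.186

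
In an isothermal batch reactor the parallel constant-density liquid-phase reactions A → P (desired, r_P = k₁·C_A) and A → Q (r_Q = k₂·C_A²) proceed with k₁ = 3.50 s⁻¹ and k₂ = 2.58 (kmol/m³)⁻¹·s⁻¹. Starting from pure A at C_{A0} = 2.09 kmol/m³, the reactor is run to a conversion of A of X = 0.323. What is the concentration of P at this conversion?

0.296 kmol/m³

C_A = C_{A0}(1−X) = 1.415 kmol/m³.
Along a PFR/batch, dC_P/dC_A = −r_P/(r_P+r_Q) = −k₁/(k₁+k₂·C_A).
Integrating from C_{A0} to C_A: C_P = (3.50/2.58)·ln[(3.50+2.58·2.09)/(3.50+2.58·1.41)] = 1.357·ln(8.892/7.151) = 0.2957 kmol/m³.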